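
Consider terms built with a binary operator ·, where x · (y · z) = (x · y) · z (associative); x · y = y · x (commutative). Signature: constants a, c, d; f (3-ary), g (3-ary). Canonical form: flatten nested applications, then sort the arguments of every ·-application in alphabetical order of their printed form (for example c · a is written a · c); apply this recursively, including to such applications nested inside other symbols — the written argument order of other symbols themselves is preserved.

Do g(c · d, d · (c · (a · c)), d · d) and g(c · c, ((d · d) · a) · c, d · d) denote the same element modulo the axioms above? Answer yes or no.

Left:  g(c · d, d · (c · (a · c)), d · d)
  Work inside:  d · (c · (a · c))
  Flatten:  d · c · a · c
  Order the arguments:  a · c · c · d
  Reassemble:  g(c · d, a · c · c · d, d · d)
Right:  g(c · c, ((d · d) · a) · c, d · d)
  Descend into:  ((d · d) · a) · c
  Un-nest:  d · d · a · c
  Sort:  a · c · d · d
  Reassemble:  g(c · c, a · c · d · d, d · d)

Answer: no — g(c · d, a · c · c · d, d · d) vs g(c · c, a · c · d · d, d · d)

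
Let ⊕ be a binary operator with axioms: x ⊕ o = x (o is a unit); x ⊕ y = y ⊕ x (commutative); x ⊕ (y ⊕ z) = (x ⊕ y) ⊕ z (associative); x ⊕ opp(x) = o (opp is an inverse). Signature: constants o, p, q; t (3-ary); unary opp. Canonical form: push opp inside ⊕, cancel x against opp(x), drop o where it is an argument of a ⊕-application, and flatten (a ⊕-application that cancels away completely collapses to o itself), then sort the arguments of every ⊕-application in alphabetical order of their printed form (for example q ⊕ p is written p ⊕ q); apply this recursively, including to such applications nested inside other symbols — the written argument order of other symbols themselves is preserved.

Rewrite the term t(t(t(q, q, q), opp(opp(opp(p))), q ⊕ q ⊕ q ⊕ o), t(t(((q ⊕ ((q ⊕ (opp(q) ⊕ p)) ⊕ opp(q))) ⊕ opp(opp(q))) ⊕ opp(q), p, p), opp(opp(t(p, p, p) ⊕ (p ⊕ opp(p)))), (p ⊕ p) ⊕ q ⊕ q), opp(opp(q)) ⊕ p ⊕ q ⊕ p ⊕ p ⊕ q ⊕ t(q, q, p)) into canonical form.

Answer: t(t(t(q, q, q), opp(p), q ⊕ q ⊕ q), t(t(p, p, p), t(p, p, p), p ⊕ p ⊕ q ⊕ q), p ⊕ p ⊕ p ⊕ q ⊕ q ⊕ q ⊕ t(q, q, p))

Derivation:
Descend into:  ((q ⊕ ((q ⊕ (opp(q) ⊕ p)) ⊕ opp(q))) ⊕ opp(opp(q))) ⊕ opp(q)
Push opp inside:  distribute opp over ⊕ and collapse double opp
Inverses cancel:  q cancels
Collect:  p
Reassemble:  t(t(t(q, q, q), opp(p), q ⊕ q ⊕ q), t(t(p, p, p), t(p, p, p), p ⊕ p ⊕ q ⊕ q), p ⊕ p ⊕ p ⊕ q ⊕ q ⊕ q ⊕ t(q, q, p))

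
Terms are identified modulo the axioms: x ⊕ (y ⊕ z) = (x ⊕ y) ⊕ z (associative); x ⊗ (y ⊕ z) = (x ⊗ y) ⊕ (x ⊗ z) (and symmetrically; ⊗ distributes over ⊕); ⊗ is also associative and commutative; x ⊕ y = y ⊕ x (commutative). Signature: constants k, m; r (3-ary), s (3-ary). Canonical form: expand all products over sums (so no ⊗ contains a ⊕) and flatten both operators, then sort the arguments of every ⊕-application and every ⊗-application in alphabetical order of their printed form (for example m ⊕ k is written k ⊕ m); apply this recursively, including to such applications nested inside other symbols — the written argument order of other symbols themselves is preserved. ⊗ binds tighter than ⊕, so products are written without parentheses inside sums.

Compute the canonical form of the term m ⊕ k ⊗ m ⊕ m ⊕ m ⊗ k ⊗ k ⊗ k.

Un-nest:  m ⊕ k ⊗ m ⊕ m ⊕ k ⊗ k ⊗ k ⊗ m
Sort arguments:  k ⊗ k ⊗ k ⊗ m ⊕ k ⊗ m ⊕ m ⊕ m

Answer: k ⊗ k ⊗ k ⊗ m ⊕ k ⊗ m ⊕ m ⊕ m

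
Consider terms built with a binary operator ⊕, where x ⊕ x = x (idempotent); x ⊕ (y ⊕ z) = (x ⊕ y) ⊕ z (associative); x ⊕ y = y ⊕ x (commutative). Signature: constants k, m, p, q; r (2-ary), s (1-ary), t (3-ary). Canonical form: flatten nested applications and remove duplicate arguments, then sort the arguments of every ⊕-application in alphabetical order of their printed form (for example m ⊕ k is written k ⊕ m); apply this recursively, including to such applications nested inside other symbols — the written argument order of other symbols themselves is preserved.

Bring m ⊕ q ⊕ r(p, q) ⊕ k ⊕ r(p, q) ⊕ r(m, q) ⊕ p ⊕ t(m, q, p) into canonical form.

Drop duplicates:  drop duplicate r(p, q)
Order the arguments:  k ⊕ m ⊕ p ⊕ q ⊕ r(m, q) ⊕ r(p, q) ⊕ t(m, q, p)

Answer: k ⊕ m ⊕ p ⊕ q ⊕ r(m, q) ⊕ r(p, q) ⊕ t(m, q, p)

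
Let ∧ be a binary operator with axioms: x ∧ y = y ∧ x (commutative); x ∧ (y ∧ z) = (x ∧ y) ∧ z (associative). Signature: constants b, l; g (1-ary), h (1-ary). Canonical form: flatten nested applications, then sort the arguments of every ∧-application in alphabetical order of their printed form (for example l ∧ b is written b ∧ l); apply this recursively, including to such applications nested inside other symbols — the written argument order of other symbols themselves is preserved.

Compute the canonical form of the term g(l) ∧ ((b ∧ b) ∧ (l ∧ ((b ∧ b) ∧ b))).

Flatten:  g(l) ∧ b ∧ b ∧ l ∧ b ∧ b ∧ b
Sort arguments:  b ∧ b ∧ b ∧ b ∧ b ∧ g(l) ∧ l

Answer: b ∧ b ∧ b ∧ b ∧ b ∧ g(l) ∧ l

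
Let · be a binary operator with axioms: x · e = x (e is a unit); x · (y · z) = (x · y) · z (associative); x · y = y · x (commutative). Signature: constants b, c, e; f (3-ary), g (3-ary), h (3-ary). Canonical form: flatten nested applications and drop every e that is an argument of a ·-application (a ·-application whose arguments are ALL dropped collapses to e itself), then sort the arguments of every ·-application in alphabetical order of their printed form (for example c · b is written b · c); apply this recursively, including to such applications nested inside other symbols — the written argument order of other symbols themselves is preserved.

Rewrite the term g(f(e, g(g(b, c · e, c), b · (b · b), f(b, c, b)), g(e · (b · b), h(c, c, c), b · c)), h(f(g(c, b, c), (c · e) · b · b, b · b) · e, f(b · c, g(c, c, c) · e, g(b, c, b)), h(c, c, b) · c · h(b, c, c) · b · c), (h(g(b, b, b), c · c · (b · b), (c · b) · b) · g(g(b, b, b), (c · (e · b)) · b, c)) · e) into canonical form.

Focus inside:  (h(g(b, b, b), c · c · (b · b), (c · b) · b) · g(g(b, b, b), (c · (e · b)) · b, c)) · e
Flatten:  h(g(b, b, b), c · c · (b · b), (c · b) · b) · g(g(b, b, b), (c · (e · b)) · b, c) · e
Inside:  h(g(b, b, b), c · c · (b · b), (c · b) · b)  →  h(g(b, b, b), b · b · c · c, b · b · c)
Canonicalize subterm:  g(g(b, b, b), (c · (e · b)) · b, c)  →  g(g(b, b, b), b · b · c, c)
Drop the unit:  drop e
Sort:  g(g(b, b, b), b · b · c, c) · h(g(b, b, b), b · b · c · c, b · b · c)
Rebuild:  g(f(e, g(g(b, c, c), b · b · b, f(b, c, b)), g(b · b, h(c, c, c), b · c)), h(f(g(c, b, c), b · b · c, b · b), f(b · c, g(c, c, c), g(b, c, b)), b · c · c · h(b, c, c) · h(c, c, b)), g(g(b, b, b), b · b · c, c) · h(g(b, b, b), b · b · c · c, b · b · c))

Answer: g(f(e, g(g(b, c, c), b · b · b, f(b, c, b)), g(b · b, h(c, c, c), b · c)), h(f(g(c, b, c), b · b · c, b · b), f(b · c, g(c, c, c), g(b, c, b)), b · c · c · h(b, c, c) · h(c, c, b)), g(g(b, b, b), b · b · c, c) · h(g(b, b, b), b · b · c · c, b · b · c))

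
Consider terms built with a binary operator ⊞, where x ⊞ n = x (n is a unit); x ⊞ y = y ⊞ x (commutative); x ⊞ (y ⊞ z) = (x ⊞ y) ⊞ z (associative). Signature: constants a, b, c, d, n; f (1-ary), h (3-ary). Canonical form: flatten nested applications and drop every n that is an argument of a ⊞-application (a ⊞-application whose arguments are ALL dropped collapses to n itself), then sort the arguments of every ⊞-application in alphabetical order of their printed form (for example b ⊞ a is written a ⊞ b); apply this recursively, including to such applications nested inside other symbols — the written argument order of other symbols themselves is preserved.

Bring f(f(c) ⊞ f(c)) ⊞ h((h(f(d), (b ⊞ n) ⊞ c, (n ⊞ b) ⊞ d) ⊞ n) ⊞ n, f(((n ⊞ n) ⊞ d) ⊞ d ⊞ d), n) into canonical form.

Canonicalize subterm:  h((h(f(d), (b ⊞ n) ⊞ c, (n ⊞ b) ⊞ d) ⊞ n) ⊞ n, f(((n ⊞ n) ⊞ d) ⊞ d ⊞ d), n)  →  h(h(f(d), b ⊞ c, b ⊞ d), f(d ⊞ d ⊞ d), n)
Sort arguments:  f(f(c) ⊞ f(c)) ⊞ h(h(f(d), b ⊞ c, b ⊞ d), f(d ⊞ d ⊞ d), n)

Answer: f(f(c) ⊞ f(c)) ⊞ h(h(f(d), b ⊞ c, b ⊞ d), f(d ⊞ d ⊞ d), n)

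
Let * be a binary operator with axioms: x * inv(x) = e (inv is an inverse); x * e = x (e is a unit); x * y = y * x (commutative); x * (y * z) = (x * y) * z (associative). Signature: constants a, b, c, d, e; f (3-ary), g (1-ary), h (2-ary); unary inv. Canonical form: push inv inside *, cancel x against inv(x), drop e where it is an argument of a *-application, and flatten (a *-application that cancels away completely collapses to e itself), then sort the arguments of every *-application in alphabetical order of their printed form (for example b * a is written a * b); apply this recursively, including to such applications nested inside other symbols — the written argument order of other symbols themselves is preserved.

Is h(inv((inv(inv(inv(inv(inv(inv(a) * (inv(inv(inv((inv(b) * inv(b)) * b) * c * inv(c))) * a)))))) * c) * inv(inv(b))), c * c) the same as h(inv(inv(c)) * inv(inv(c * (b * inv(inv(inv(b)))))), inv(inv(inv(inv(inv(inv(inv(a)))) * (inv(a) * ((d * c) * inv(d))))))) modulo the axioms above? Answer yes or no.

Answer: no — h(inv(c), c * c) vs h(c * c, inv(c))

Derivation:
Left:  h(inv((inv(inv(inv(inv(inv(inv(a) * (inv(inv(inv((inv(b) * inv(b)) * b) * c * inv(c))) * a)))))) * c) * inv(inv(b))), c * c)
  Focus inside:  (inv(inv(inv(inv(inv(inv(a) * (inv(inv(inv((inv(b) * inv(b)) * b) * c * inv(c))) * a)))))) * c) * inv(inv(b))
  Push inv inside:  distribute inv over * and collapse double inv
  Cancel inverse pairs:  a cancels; b cancels
  Collect terms:  c
  Put back:  h(inv(c), c * c)
Right:  h(inv(inv(c)) * inv(inv(c * (b * inv(inv(inv(b)))))), inv(inv(inv(inv(inv(inv(inv(a)))) * (inv(a) * ((d * c) * inv(d)))))))
  Work inside:  inv(inv(inv(inv(a)))) * (inv(a) * ((d * c) * inv(d)))
  Push inv inside:  distribute inv over * and collapse double inv
  Inverses cancel:  a cancels; d cancels
  Combine occurrences:  c
  Put back:  h(c * c, inv(c))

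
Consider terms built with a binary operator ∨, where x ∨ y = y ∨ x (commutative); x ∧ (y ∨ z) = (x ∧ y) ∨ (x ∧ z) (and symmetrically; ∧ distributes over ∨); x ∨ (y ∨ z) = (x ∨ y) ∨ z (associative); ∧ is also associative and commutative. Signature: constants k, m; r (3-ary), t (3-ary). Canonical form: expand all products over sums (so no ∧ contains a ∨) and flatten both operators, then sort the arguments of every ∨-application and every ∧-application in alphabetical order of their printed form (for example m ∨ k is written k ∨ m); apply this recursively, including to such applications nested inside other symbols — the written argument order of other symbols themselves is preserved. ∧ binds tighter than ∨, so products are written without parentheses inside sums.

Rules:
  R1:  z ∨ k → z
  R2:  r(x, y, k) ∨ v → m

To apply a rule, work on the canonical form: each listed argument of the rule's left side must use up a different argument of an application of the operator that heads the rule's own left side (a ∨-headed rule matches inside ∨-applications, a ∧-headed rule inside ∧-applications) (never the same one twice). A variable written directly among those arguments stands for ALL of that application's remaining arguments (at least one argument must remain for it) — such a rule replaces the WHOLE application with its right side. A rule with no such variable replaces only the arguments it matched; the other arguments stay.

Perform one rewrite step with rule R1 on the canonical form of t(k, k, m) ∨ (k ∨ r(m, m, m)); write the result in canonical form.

Answer: r(m, m, m) ∨ t(k, k, m)

Derivation:
Canonical form:  k ∨ r(m, m, m) ∨ t(k, k, m)
Match R1:  consume k;  z := r(m, m, m) ∨ t(k, k, m)
Every leftover argument binds to the variable; the entire application is replaced.
Result:  r(m, m, m) ∨ t(k, k, m)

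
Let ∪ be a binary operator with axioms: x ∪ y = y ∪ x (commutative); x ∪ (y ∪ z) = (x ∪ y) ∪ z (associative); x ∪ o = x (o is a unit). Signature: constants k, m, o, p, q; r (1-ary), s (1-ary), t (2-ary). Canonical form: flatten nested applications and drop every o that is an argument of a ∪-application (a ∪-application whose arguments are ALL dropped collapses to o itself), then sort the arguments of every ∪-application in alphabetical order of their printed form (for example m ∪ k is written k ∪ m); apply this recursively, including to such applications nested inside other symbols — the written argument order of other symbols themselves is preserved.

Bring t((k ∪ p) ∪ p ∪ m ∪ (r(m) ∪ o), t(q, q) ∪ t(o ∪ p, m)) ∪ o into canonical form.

Answer: t(k ∪ m ∪ p ∪ p ∪ r(m), t(p, m) ∪ t(q, q))

Derivation:
Simplify inside:  t((k ∪ p) ∪ p ∪ m ∪ (r(m) ∪ o), t(q, q) ∪ t(o ∪ p, m))  →  t(k ∪ m ∪ p ∪ p ∪ r(m), t(p, m) ∪ t(q, q))
Drop the unit:  drop o
Sort arguments:  t(k ∪ m ∪ p ∪ p ∪ r(m), t(p, m) ∪ t(q, q))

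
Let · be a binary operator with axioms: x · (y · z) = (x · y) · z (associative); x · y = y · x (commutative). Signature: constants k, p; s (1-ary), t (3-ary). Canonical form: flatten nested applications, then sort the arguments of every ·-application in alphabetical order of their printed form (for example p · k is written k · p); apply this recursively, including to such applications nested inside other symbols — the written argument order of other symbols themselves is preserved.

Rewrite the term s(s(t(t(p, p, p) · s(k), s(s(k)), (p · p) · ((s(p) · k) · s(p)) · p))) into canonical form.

Work inside:  (p · p) · ((s(p) · k) · s(p)) · p
Flatten:  p · p · s(p) · k · s(p) · p
Sort arguments:  k · p · p · p · s(p) · s(p)
Rebuild:  s(s(t(s(k) · t(p, p, p), s(s(k)), k · p · p · p · s(p) · s(p))))

Answer: s(s(t(s(k) · t(p, p, p), s(s(k)), k · p · p · p · s(p) · s(p))))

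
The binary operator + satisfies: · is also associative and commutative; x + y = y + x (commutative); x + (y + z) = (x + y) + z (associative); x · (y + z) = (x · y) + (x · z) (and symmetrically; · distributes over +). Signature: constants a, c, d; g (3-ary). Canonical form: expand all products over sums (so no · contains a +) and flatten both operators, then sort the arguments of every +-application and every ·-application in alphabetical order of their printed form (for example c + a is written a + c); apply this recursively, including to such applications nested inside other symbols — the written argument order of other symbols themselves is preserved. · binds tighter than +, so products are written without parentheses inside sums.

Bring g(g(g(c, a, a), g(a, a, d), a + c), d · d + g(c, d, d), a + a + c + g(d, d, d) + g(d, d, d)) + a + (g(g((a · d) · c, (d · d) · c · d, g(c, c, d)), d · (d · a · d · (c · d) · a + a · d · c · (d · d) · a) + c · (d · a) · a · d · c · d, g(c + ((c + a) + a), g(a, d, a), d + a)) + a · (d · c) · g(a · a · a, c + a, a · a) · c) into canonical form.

Answer: a + a · c · c · d · g(a · a · a, a + c, a · a) + g(g(a · c · d, c · d · d · d, g(c, c, d)), a · a · c · c · d · d · d + a · a · c · d · d · d · d + a · a · c · d · d · d · d, g(a + a + c + c, g(a, d, a), a + d)) + g(g(g(c, a, a), g(a, a, d), a + c), d · d + g(c, d, d), a + a + c + g(d, d, d) + g(d, d, d))

Derivation:
Distribute:  g(g(g(c, a, a), g(a, a, d), a + c), d · d + g(c, d, d), a + a + c + g(d, d, d) + g(d, d, d)) + a + g(g(a · c · d, c · d · d · d, g(c, c, d)), a · a · c · c · d · d · d + a · a · c · d · d · d · d + a · a · c · d · d · d · d, g(a + a + c + c, g(a, d, a), a + d)) + a · c · c · d · g(a · a · a, a + c, a · a)
Order the arguments:  a + a · c · c · d · g(a · a · a, a + c, a · a) + g(g(a · c · d, c · d · d · d, g(c, c, d)), a · a · c · c · d · d · d + a · a · c · d · d · d · d + a · a · c · d · d · d · d, g(a + a + c + c, g(a, d, a), a + d)) + g(g(g(c, a, a), g(a, a, d), a + c), d · d + g(c, d, d), a + a + c + g(d, d, d) + g(d, d, d))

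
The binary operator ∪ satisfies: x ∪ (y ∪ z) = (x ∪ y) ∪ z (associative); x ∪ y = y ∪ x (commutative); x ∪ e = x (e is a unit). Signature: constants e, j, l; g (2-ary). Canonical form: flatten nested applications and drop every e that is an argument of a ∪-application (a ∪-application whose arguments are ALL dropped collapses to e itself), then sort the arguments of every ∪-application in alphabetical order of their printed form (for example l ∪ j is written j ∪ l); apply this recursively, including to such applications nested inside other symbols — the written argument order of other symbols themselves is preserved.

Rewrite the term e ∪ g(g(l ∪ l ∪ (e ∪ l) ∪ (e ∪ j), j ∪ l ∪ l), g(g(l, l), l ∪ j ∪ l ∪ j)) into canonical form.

Answer: g(g(j ∪ l ∪ l ∪ l, j ∪ l ∪ l), g(g(l, l), j ∪ j ∪ l ∪ l))

Derivation:
Inside:  g(g(l ∪ l ∪ (e ∪ l) ∪ (e ∪ j), j ∪ l ∪ l), g(g(l, l), l ∪ j ∪ l ∪ j))  →  g(g(j ∪ l ∪ l ∪ l, j ∪ l ∪ l), g(g(l, l), j ∪ j ∪ l ∪ l))
Units out:  drop e
Order the arguments:  g(g(j ∪ l ∪ l ∪ l, j ∪ l ∪ l), g(g(l, l), j ∪ j ∪ l ∪ l))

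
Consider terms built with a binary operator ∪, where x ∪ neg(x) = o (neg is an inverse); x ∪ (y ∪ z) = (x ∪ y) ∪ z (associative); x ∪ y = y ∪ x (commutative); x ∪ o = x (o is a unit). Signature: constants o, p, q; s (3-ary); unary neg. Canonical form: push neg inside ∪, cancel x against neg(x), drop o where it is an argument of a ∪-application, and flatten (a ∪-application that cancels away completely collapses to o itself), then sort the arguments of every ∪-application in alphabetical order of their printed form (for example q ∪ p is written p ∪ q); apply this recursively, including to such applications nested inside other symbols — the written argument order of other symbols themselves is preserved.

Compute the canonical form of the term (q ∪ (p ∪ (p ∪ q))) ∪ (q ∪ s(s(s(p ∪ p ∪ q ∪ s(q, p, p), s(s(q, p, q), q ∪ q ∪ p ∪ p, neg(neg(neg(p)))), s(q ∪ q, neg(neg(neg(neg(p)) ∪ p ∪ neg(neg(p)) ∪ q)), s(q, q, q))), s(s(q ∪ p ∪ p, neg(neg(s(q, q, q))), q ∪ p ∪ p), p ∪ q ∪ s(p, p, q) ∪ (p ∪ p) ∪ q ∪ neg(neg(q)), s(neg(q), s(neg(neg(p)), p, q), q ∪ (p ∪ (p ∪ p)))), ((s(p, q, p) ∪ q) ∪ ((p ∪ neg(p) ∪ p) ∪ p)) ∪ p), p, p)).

Answer: p ∪ p ∪ q ∪ q ∪ q ∪ s(s(s(p ∪ p ∪ q ∪ s(q, p, p), s(s(q, p, q), p ∪ p ∪ q ∪ q, neg(p)), s(q ∪ q, p ∪ p ∪ p ∪ q, s(q, q, q))), s(s(p ∪ p ∪ q, s(q, q, q), p ∪ p ∪ q), p ∪ p ∪ p ∪ q ∪ q ∪ q ∪ s(p, p, q), s(neg(q), s(p, p, q), p ∪ p ∪ p ∪ q)), p ∪ p ∪ p ∪ q ∪ s(p, q, p)), p, p)

Derivation:
Push neg inside:  distribute neg over ∪ and collapse double neg
Collect terms:  q ∪ q ∪ q ∪ p ∪ p ∪ s(s(s(p ∪ p ∪ q ∪ s(q, p, p), s(s(q, p, q), p ∪ p ∪ q ∪ q, neg(p)), s(q ∪ q, p ∪ p ∪ p ∪ q, s(q, q, q))), s(s(p ∪ p ∪ q, s(q, q, q), p ∪ p ∪ q), p ∪ p ∪ p ∪ q ∪ q ∪ q ∪ s(p, p, q), s(neg(q), s(p, p, q), p ∪ p ∪ p ∪ q)), p ∪ p ∪ p ∪ q ∪ s(p, q, p)), p, p)
Order the arguments:  p ∪ p ∪ q ∪ q ∪ q ∪ s(s(s(p ∪ p ∪ q ∪ s(q, p, p), s(s(q, p, q), p ∪ p ∪ q ∪ q, neg(p)), s(q ∪ q, p ∪ p ∪ p ∪ q, s(q, q, q))), s(s(p ∪ p ∪ q, s(q, q, q), p ∪ p ∪ q), p ∪ p ∪ p ∪ q ∪ q ∪ q ∪ s(p, p, q), s(neg(q), s(p, p, q), p ∪ p ∪ p ∪ q)), p ∪ p ∪ p ∪ q ∪ s(p, q, p)), p, p)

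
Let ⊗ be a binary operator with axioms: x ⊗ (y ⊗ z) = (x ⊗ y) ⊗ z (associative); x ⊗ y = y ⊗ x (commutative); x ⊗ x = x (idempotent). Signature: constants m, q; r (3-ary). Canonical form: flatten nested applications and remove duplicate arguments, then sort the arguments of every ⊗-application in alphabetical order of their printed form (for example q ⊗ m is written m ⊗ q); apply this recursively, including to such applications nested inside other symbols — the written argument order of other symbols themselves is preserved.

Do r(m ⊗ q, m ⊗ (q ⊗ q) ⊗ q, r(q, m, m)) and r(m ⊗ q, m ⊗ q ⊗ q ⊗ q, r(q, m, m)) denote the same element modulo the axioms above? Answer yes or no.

Answer: yes — both canonical forms are r(m ⊗ q, m ⊗ q, r(q, m, m))

Derivation:
Left:  r(m ⊗ q, m ⊗ (q ⊗ q) ⊗ q, r(q, m, m))
  Focus inside:  m ⊗ (q ⊗ q) ⊗ q
  Merge nested applications:  m ⊗ q ⊗ q ⊗ q
  Deduplicate:  drop duplicate q, q
  Sort arguments:  m ⊗ q
  Rebuild:  r(m ⊗ q, m ⊗ q, r(q, m, m))
Right:  r(m ⊗ q, m ⊗ q ⊗ q ⊗ q, r(q, m, m))
  Focus inside:  m ⊗ q ⊗ q ⊗ q
  Drop duplicates:  drop duplicate q, q
  Order the arguments:  m ⊗ q
  Rebuild:  r(m ⊗ q, m ⊗ q, r(q, m, m))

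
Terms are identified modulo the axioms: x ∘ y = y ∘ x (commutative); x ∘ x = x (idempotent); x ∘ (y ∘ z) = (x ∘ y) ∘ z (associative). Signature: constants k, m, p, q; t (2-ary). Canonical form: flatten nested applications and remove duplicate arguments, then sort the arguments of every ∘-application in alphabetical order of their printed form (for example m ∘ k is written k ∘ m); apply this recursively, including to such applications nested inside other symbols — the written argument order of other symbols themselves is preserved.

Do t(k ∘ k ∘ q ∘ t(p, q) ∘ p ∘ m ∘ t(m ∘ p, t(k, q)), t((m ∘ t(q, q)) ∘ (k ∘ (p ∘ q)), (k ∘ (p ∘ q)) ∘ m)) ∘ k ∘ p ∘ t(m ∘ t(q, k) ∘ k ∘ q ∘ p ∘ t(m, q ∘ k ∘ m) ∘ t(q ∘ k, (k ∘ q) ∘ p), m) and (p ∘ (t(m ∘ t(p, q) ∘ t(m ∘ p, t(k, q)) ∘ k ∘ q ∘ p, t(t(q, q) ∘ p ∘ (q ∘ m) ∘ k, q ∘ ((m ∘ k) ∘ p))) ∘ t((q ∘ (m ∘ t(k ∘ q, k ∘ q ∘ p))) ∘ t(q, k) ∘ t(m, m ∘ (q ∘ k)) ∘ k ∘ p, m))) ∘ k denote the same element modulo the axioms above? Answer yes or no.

Answer: yes — both canonical forms are k ∘ p ∘ t(k ∘ m ∘ p ∘ q ∘ t(k ∘ q, k ∘ p ∘ q) ∘ t(m, k ∘ m ∘ q) ∘ t(q, k), m) ∘ t(k ∘ m ∘ p ∘ q ∘ t(m ∘ p, t(k, q)) ∘ t(p, q), t(k ∘ m ∘ p ∘ q ∘ t(q, q), k ∘ m ∘ p ∘ q))

Derivation:
Left:  t(k ∘ k ∘ q ∘ t(p, q) ∘ p ∘ m ∘ t(m ∘ p, t(k, q)), t((m ∘ t(q, q)) ∘ (k ∘ (p ∘ q)), (k ∘ (p ∘ q)) ∘ m)) ∘ k ∘ p ∘ t(m ∘ t(q, k) ∘ k ∘ q ∘ p ∘ t(m, q ∘ k ∘ m) ∘ t(q ∘ k, (k ∘ q) ∘ p), m)
  Inside:  t(k ∘ k ∘ q ∘ t(p, q) ∘ p ∘ m ∘ t(m ∘ p, t(k, q)), t((m ∘ t(q, q)) ∘ (k ∘ (p ∘ q)), (k ∘ (p ∘ q)) ∘ m))  →  t(k ∘ m ∘ p ∘ q ∘ t(m ∘ p, t(k, q)) ∘ t(p, q), t(k ∘ m ∘ p ∘ q ∘ t(q, q), k ∘ m ∘ p ∘ q))
  Simplify inside:  t(m ∘ t(q, k) ∘ k ∘ q ∘ p ∘ t(m, q ∘ k ∘ m) ∘ t(q ∘ k, (k ∘ q) ∘ p), m)  →  t(k ∘ m ∘ p ∘ q ∘ t(k ∘ q, k ∘ p ∘ q) ∘ t(m, k ∘ m ∘ q) ∘ t(q, k), m)
  Order the arguments:  k ∘ p ∘ t(k ∘ m ∘ p ∘ q ∘ t(k ∘ q, k ∘ p ∘ q) ∘ t(m, k ∘ m ∘ q) ∘ t(q, k), m) ∘ t(k ∘ m ∘ p ∘ q ∘ t(m ∘ p, t(k, q)) ∘ t(p, q), t(k ∘ m ∘ p ∘ q ∘ t(q, q), k ∘ m ∘ p ∘ q))
Right:  (p ∘ (t(m ∘ t(p, q) ∘ t(m ∘ p, t(k, q)) ∘ k ∘ q ∘ p, t(t(q, q) ∘ p ∘ (q ∘ m) ∘ k, q ∘ ((m ∘ k) ∘ p))) ∘ t((q ∘ (m ∘ t(k ∘ q, k ∘ q ∘ p))) ∘ t(q, k) ∘ t(m, m ∘ (q ∘ k)) ∘ k ∘ p, m))) ∘ k
  Merge nested applications:  p ∘ t(m ∘ t(p, q) ∘ t(m ∘ p, t(k, q)) ∘ k ∘ q ∘ p, t(t(q, q) ∘ p ∘ (q ∘ m) ∘ k, q ∘ ((m ∘ k) ∘ p))) ∘ t((q ∘ (m ∘ t(k ∘ q, k ∘ q ∘ p))) ∘ t(q, k) ∘ t(m, m ∘ (q ∘ k)) ∘ k ∘ p, m) ∘ k
  Simplify inside:  t(m ∘ t(p, q) ∘ t(m ∘ p, t(k, q)) ∘ k ∘ q ∘ p, t(t(q, q) ∘ p ∘ (q ∘ m) ∘ k, q ∘ ((m ∘ k) ∘ p)))  →  t(k ∘ m ∘ p ∘ q ∘ t(m ∘ p, t(k, q)) ∘ t(p, q), t(k ∘ m ∘ p ∘ q ∘ t(q, q), k ∘ m ∘ p ∘ q))
  Inside:  t((q ∘ (m ∘ t(k ∘ q, k ∘ q ∘ p))) ∘ t(q, k) ∘ t(m, m ∘ (q ∘ k)) ∘ k ∘ p, m)  →  t(k ∘ m ∘ p ∘ q ∘ t(k ∘ q, k ∘ p ∘ q) ∘ t(m, k ∘ m ∘ q) ∘ t(q, k), m)
  Sort:  k ∘ p ∘ t(k ∘ m ∘ p ∘ q ∘ t(k ∘ q, k ∘ p ∘ q) ∘ t(m, k ∘ m ∘ q) ∘ t(q, k), m) ∘ t(k ∘ m ∘ p ∘ q ∘ t(m ∘ p, t(k, q)) ∘ t(p, q), t(k ∘ m ∘ p ∘ q ∘ t(q, q), k ∘ m ∘ p ∘ q))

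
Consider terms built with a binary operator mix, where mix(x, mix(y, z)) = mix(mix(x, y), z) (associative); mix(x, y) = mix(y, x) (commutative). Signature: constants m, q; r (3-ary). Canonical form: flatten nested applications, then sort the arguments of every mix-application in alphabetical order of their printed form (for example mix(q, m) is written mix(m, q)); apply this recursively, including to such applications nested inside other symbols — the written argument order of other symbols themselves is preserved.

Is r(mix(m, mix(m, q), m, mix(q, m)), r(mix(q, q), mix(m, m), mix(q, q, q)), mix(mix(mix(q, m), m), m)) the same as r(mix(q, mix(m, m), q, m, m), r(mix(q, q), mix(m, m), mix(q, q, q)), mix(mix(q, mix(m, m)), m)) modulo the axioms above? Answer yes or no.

Left:  r(mix(m, mix(m, q), m, mix(q, m)), r(mix(q, q), mix(m, m), mix(q, q, q)), mix(mix(mix(q, m), m), m))
  Work inside:  mix(m, mix(m, q), m, mix(q, m))
  Flatten:  mix(m, m, q, m, q, m)
  Sort arguments:  mix(m, m, m, m, q, q)
  Reassemble:  r(mix(m, m, m, m, q, q), r(mix(q, q), mix(m, m), mix(q, q, q)), mix(m, m, m, q))
Right:  r(mix(q, mix(m, m), q, m, m), r(mix(q, q), mix(m, m), mix(q, q, q)), mix(mix(q, mix(m, m)), m))
  Focus inside:  mix(q, mix(m, m), q, m, m)
  Un-nest:  mix(q, m, m, q, m, m)
  Sort:  mix(m, m, m, m, q, q)
  Put back:  r(mix(m, m, m, m, q, q), r(mix(q, q), mix(m, m), mix(q, q, q)), mix(m, m, m, q))

Answer: yes — both canonical forms are r(mix(m, m, m, m, q, q), r(mix(q, q), mix(m, m), mix(q, q, q)), mix(m, m, m, q))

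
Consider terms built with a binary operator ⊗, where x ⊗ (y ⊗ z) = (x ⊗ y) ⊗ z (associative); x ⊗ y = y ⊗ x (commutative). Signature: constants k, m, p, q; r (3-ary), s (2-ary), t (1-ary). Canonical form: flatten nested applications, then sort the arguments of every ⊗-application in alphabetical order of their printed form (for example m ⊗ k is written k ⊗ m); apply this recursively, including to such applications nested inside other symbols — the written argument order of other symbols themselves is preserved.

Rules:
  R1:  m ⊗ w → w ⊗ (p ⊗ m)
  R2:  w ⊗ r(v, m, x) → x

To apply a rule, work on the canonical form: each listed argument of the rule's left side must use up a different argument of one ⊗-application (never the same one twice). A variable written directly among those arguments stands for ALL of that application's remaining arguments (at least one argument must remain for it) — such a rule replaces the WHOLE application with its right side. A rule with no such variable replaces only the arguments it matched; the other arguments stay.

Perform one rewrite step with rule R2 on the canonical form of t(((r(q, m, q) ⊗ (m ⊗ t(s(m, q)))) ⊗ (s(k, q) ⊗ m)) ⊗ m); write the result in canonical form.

Answer: t(q)

Derivation:
Canonical form:  t(m ⊗ m ⊗ m ⊗ r(q, m, q) ⊗ s(k, q) ⊗ t(s(m, q)))
Match R2:  consume r(q, m, q);  v := q, w := m ⊗ m ⊗ m ⊗ s(k, q) ⊗ t(s(m, q)), x := q
The extension variable absorbs all remaining arguments, so the whole application is rewritten.
New term:  t(q)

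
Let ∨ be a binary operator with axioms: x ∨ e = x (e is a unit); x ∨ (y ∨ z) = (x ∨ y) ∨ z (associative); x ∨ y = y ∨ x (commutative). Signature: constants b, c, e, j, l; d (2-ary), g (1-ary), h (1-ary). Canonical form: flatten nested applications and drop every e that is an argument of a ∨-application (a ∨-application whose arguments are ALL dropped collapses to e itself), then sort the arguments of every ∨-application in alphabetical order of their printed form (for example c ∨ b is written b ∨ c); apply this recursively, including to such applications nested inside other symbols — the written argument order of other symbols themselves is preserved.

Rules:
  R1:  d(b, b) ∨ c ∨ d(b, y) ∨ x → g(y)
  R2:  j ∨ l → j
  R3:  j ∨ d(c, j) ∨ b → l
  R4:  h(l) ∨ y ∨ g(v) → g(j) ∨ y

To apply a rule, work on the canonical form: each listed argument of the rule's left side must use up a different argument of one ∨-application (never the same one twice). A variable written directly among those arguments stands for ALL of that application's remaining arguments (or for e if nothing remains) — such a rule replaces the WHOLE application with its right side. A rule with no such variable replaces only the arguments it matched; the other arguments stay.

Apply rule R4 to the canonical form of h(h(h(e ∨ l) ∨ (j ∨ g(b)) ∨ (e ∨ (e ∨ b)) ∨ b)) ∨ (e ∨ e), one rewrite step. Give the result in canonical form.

Answer: h(h(b ∨ b ∨ g(j) ∨ j))

Derivation:
Canonical form:  h(h(b ∨ b ∨ g(b) ∨ h(l) ∨ j))
Apply R4:  consuming g(b), h(l);  v := b, y := b ∨ b ∨ j
Every leftover argument binds to the variable; the entire application is replaced.
Giving:  h(h(b ∨ b ∨ g(j) ∨ j))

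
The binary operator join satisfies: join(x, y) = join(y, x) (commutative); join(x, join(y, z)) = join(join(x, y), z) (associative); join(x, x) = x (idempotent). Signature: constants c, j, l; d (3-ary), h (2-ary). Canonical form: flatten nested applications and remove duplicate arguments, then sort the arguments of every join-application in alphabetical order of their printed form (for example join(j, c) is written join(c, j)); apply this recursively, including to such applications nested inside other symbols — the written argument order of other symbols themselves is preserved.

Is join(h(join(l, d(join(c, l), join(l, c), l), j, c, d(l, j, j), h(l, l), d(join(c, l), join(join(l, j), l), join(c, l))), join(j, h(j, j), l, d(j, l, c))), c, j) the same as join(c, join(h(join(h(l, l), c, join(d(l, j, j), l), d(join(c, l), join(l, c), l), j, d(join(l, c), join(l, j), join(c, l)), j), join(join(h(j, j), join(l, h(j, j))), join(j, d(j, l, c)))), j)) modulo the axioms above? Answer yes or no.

Answer: yes — both canonical forms are join(c, h(join(c, d(join(c, l), join(c, l), l), d(join(c, l), join(j, l), join(c, l)), d(l, j, j), h(l, l), j, l), join(d(j, l, c), h(j, j), j, l)), j)

Derivation:
Left:  join(h(join(l, d(join(c, l), join(l, c), l), j, c, d(l, j, j), h(l, l), d(join(c, l), join(join(l, j), l), join(c, l))), join(j, h(j, j), l, d(j, l, c))), c, j)
  Inside:  h(join(l, d(join(c, l), join(l, c), l), j, c, d(l, j, j), h(l, l), d(join(c, l), join(join(l, j), l), join(c, l))), join(j, h(j, j), l, d(j, l, c)))  →  h(join(c, d(join(c, l), join(c, l), l), d(join(c, l), join(j, l), join(c, l)), d(l, j, j), h(l, l), j, l), join(d(j, l, c), h(j, j), j, l))
  Sort arguments:  join(c, h(join(c, d(join(c, l), join(c, l), l), d(join(c, l), join(j, l), join(c, l)), d(l, j, j), h(l, l), j, l), join(d(j, l, c), h(j, j), j, l)), j)
Right:  join(c, join(h(join(h(l, l), c, join(d(l, j, j), l), d(join(c, l), join(l, c), l), j, d(join(l, c), join(l, j), join(c, l)), j), join(join(h(j, j), join(l, h(j, j))), join(j, d(j, l, c)))), j))
  Flatten:  join(c, h(join(h(l, l), c, join(d(l, j, j), l), d(join(c, l), join(l, c), l), j, d(join(l, c), join(l, j), join(c, l)), j), join(join(h(j, j), join(l, h(j, j))), join(j, d(j, l, c)))), j)
  Simplify inside:  h(join(h(l, l), c, join(d(l, j, j), l), d(join(c, l), join(l, c), l), j, d(join(l, c), join(l, j), join(c, l)), j), join(join(h(j, j), join(l, h(j, j))), join(j, d(j, l, c))))  →  h(join(c, d(join(c, l), join(c, l), l), d(join(c, l), join(j, l), join(c, l)), d(l, j, j), h(l, l), j, l), join(d(j, l, c), h(j, j), j, l))
  Sort arguments:  join(c, h(join(c, d(join(c, l), join(c, l), l), d(join(c, l), join(j, l), join(c, l)), d(l, j, j), h(l, l), j, l), join(d(j, l, c), h(j, j), j, l)), j)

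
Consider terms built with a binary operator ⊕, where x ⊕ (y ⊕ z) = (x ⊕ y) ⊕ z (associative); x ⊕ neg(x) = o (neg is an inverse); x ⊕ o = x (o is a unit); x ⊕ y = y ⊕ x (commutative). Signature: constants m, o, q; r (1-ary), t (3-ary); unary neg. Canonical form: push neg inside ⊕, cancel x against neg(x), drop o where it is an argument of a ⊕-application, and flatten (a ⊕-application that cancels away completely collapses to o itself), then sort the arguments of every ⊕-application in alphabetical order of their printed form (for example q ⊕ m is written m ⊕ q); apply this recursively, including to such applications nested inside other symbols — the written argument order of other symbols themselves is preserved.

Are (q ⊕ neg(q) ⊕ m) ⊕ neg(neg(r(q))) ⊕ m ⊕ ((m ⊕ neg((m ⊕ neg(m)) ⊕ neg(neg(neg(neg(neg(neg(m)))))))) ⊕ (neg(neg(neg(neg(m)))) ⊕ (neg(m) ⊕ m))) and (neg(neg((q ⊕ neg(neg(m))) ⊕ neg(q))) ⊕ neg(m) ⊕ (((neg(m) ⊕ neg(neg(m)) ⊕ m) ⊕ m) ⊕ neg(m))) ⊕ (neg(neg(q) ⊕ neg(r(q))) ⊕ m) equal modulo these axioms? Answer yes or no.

Answer: no — m ⊕ m ⊕ m ⊕ r(q) vs m ⊕ m ⊕ q ⊕ r(q)

Derivation:
Left:  (q ⊕ neg(q) ⊕ m) ⊕ neg(neg(r(q))) ⊕ m ⊕ ((m ⊕ neg((m ⊕ neg(m)) ⊕ neg(neg(neg(neg(neg(neg(m)))))))) ⊕ (neg(neg(neg(neg(m)))) ⊕ (neg(m) ⊕ m)))
  Push neg inside:  distribute neg over ⊕ and collapse double neg
  Cancel inverse pairs:  q cancels
  Collect terms:  m ⊕ m ⊕ m ⊕ r(q)
Right:  (neg(neg((q ⊕ neg(neg(m))) ⊕ neg(q))) ⊕ neg(m) ⊕ (((neg(m) ⊕ neg(neg(m)) ⊕ m) ⊕ m) ⊕ neg(m))) ⊕ (neg(neg(q) ⊕ neg(r(q))) ⊕ m)
  Push neg inside:  distribute neg over ⊕ and collapse double neg
  Collect terms:  q ⊕ m ⊕ m ⊕ r(q)
  Order the arguments:  m ⊕ m ⊕ q ⊕ r(q)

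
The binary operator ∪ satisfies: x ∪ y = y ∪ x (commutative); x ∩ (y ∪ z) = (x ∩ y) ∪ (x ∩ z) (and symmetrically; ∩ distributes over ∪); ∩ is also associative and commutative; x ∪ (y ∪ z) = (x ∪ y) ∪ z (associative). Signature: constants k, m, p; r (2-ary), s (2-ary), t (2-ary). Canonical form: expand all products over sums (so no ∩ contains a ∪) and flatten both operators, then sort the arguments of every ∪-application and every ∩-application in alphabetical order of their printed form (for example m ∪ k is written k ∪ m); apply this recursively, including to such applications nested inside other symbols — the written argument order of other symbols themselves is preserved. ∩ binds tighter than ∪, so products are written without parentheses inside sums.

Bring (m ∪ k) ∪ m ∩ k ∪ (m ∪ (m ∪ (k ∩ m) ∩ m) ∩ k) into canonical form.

Answer: k ∪ k ∩ k ∩ m ∩ m ∪ k ∩ m ∪ k ∩ m ∪ m ∪ m

Derivation:
Distribute:  m ∪ k ∪ k ∩ m ∪ m ∪ k ∩ m ∪ k ∩ k ∩ m ∩ m
Order the arguments:  k ∪ k ∩ k ∩ m ∩ m ∪ k ∩ m ∪ k ∩ m ∪ m ∪ m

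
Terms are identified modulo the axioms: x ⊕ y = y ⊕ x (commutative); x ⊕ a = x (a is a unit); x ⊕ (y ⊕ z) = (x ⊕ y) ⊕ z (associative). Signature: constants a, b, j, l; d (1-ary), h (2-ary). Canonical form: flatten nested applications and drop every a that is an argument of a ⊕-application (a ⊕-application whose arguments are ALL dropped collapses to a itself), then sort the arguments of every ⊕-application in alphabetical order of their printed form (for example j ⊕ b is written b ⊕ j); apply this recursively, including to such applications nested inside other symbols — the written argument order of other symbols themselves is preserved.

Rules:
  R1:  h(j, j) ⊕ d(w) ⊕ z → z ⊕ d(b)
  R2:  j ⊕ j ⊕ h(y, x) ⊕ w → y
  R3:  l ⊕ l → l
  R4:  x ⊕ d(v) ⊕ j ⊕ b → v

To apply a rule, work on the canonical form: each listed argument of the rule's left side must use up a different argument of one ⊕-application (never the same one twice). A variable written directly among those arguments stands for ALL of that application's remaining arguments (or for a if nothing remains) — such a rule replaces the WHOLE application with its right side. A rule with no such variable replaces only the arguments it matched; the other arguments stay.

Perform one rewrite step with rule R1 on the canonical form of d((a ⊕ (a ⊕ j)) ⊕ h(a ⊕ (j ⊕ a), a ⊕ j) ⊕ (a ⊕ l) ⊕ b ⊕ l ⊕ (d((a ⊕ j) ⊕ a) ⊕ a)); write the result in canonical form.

Answer: d(b ⊕ d(b) ⊕ j ⊕ l ⊕ l)

Derivation:
Canonical form:  d(b ⊕ d(j) ⊕ h(j, j) ⊕ j ⊕ l ⊕ l)
Match R1:  consume d(j), h(j, j);  w := j, z := b ⊕ j ⊕ l ⊕ l
The extension variable absorbs all remaining arguments, so the whole application is rewritten.
Giving:  d(b ⊕ d(b) ⊕ j ⊕ l ⊕ l)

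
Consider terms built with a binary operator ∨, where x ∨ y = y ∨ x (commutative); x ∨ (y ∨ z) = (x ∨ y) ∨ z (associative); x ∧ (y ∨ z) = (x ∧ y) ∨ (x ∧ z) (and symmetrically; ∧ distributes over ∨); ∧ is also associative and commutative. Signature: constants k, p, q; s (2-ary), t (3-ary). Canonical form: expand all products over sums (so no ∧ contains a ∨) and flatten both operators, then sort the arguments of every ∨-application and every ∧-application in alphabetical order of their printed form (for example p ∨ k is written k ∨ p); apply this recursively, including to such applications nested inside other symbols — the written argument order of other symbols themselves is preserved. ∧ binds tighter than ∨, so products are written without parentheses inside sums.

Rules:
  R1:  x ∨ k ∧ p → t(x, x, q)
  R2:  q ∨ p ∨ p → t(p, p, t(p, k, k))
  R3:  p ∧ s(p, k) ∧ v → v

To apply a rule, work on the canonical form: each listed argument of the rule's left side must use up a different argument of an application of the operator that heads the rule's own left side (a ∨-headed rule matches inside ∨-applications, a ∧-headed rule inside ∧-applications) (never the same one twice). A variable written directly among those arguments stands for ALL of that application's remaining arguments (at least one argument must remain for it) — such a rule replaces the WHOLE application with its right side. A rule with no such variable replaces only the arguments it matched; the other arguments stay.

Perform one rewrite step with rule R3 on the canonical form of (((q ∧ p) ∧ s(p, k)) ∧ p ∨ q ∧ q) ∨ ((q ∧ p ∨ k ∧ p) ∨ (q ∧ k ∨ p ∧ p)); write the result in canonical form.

Answer: k ∧ p ∨ k ∧ q ∨ p ∧ p ∨ p ∧ q ∨ p ∧ q ∨ q ∧ q

Derivation:
Canonical form:  k ∧ p ∨ k ∧ q ∨ p ∧ p ∨ p ∧ p ∧ q ∧ s(p, k) ∨ p ∧ q ∨ q ∧ q
Apply R3:  consuming p, s(p, k);  v := p ∧ q
Every leftover argument binds to the variable; the entire application is replaced.
Giving:  k ∧ p ∨ k ∧ q ∨ p ∧ p ∨ p ∧ q ∨ p ∧ q ∨ q ∧ q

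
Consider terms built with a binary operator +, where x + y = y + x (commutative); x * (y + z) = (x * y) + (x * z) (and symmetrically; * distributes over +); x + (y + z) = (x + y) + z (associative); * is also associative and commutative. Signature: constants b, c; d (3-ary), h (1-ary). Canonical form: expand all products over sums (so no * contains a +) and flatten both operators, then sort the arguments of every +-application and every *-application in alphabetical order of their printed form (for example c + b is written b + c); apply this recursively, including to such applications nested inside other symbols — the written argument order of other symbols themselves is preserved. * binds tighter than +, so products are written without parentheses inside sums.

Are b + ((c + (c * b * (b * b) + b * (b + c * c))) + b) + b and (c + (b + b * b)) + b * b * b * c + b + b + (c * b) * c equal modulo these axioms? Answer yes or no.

Left:  b + ((c + (c * b * (b * b) + b * (b + c * c))) + b) + b
  Expand products over sums:  b + c + b * b * b * c + b * b + b * c * c + b + b
  Sort arguments:  b + b + b + b * b + b * b * b * c + b * c * c + c
Right:  (c + (b + b * b)) + b * b * b * c + b + b + (c * b) * c
  Flatten:  c + b + b * b + b * b * b * c + b + b + b * c * c
  Sort arguments:  b + b + b + b * b + b * b * b * c + b * c * c + c

Answer: yes — both canonical forms are b + b + b + b * b + b * b * b * c + b * c * c + c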